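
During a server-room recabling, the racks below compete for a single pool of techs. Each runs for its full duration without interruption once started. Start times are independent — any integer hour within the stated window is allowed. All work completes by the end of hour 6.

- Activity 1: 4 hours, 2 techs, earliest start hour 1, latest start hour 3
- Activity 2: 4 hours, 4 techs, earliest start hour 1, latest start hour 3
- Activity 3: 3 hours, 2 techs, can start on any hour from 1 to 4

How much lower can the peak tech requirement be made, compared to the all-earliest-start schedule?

0

Early-start peak: h1:8  h2:8  h3:8  h4:6  h5:0  h6:0 ⇒ 8.
Leveled (Activity 1@1, Activity 2@1, Activity 3@1): h1:8  h2:8  h3:8  h4:6  h5:0  h6:0 ⇒ 8.
Reduction 8 − 8 = 0.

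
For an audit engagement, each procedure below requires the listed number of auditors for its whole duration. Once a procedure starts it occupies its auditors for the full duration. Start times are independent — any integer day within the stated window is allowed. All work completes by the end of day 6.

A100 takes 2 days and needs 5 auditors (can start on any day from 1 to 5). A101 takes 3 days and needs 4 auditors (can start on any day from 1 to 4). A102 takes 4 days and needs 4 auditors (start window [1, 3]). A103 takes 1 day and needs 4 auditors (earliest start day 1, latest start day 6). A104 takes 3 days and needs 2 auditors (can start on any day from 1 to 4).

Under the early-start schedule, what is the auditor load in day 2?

15

At early start, day 2 has: A100, A101, A102, A104.
Demand: 5 + 4 + 4 + 2 = 15.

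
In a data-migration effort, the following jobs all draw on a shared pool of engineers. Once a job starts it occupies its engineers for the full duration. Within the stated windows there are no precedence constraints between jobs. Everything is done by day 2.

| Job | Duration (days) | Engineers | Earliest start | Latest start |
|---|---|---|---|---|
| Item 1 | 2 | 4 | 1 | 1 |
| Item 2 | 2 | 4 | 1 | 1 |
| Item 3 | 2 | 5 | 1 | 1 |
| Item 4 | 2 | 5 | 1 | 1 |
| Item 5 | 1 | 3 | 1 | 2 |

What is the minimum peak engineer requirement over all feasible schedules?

21

Schedule Item 1@1, Item 2@1, Item 3@1, Item 4@1, Item 5@1: d1:21  d2:18 — peak 21.
No arrangement of the 2 feasible schedules does better.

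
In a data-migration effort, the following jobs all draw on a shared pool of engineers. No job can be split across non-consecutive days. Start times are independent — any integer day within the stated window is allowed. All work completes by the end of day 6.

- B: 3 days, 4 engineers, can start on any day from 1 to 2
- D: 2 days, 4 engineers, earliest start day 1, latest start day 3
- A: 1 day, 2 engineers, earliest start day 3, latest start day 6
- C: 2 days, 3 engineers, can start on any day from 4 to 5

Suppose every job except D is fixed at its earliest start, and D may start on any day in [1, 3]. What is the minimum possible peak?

D@1: d1:8  d2:8  d3:6  d4:3  d5:3  d6:0 → peak 8
D@2: d1:4  d2:8  d3:10  d4:3  d5:3  d6:0 → peak 10
D@3: d1:4  d2:4  d3:10  d4:7  d5:3  d6:0 → peak 10
Best is D@1, peak 8.

8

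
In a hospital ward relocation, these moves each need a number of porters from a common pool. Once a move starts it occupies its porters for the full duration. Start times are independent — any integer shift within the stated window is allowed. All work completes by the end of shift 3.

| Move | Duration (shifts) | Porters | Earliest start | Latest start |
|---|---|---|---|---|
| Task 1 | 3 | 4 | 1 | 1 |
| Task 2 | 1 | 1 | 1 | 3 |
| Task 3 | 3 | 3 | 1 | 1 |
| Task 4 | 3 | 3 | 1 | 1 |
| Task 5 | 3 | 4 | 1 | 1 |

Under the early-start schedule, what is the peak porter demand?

15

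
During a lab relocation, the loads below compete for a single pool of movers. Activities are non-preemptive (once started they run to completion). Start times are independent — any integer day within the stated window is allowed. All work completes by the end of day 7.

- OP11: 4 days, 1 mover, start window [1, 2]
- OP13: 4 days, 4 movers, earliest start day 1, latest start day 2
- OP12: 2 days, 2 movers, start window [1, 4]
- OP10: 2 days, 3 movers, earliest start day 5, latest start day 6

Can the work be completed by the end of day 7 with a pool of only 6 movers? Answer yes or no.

The minimum achievable peak is 7; 6 < 7, so no feasible schedule stays within the cap.

no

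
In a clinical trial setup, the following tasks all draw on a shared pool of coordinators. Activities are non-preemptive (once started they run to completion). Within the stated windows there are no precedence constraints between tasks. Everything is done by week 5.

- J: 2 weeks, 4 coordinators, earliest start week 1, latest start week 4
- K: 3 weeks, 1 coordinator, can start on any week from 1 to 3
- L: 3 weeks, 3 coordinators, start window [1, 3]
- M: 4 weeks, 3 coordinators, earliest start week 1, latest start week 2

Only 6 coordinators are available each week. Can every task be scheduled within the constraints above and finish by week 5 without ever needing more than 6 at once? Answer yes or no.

Total coordinator-weeks = 32; over 5 weeks the average is 32/5 > 6, so some week must exceed 6.

no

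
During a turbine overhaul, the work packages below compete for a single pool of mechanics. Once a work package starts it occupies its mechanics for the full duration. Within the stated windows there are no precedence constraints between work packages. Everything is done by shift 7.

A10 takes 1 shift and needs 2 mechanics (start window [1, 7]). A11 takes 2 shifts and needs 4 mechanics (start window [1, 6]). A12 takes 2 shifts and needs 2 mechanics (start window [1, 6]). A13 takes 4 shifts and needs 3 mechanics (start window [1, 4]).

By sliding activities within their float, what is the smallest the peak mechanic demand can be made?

Early-start (A10@1, A11@1, A12@1, A13@1) gives peak 11: s1:11  s2:9  s3:3  s4:3  s5:0  s6:0  s7:0.
Shift A11→2, A12→4, A13→4.
Schedule A10@1, A11@2, A12@4, A13@4: s1:2  s2:4  s3:4  s4:5  s5:5  s6:3  s7:3 — peak 5.

5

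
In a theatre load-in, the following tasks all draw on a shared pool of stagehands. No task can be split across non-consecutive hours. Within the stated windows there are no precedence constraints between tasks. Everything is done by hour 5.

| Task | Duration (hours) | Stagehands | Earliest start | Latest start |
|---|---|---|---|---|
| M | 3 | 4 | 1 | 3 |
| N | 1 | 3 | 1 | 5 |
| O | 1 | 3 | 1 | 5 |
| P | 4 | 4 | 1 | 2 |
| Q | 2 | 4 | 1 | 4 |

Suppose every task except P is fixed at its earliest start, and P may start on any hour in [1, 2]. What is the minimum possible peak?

P@1: h1:18  h2:12  h3:8  h4:4  h5:0 → peak 18
P@2: h1:14  h2:12  h3:8  h4:4  h5:4 → peak 14
Best is P@2, peak 14.

14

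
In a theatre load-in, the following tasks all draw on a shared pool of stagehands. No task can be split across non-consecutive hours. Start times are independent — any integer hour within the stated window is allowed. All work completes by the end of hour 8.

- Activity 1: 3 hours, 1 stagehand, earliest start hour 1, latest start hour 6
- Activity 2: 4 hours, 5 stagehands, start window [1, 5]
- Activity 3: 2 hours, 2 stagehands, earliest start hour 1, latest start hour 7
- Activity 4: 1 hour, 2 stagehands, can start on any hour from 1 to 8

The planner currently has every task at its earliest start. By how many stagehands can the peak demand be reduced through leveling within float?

Early-start peak: h1:10  h2:8  h3:6  h4:5  h5:0  h6:0  h7:0  h8:0 ⇒ 10.
Leveled (Activity 1@1, Activity 2@4, Activity 3@1, Activity 4@1): h1:5  h2:3  h3:1  h4:5  h5:5  h6:5  h7:5  h8:0 ⇒ 5.
Reduction 10 − 5 = 5.

5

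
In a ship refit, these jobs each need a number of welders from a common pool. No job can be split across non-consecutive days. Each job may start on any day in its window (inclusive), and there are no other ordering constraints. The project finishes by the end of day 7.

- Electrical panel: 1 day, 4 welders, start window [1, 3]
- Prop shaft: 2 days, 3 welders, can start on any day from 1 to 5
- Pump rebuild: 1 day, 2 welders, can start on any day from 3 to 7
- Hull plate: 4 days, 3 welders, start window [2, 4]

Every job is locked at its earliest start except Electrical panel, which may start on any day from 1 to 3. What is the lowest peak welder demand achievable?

7

Electrical panel@1: d1:7  d2:6  d3:5  d4:3  d5:3  d6:0  d7:0 → peak 7
Electrical panel@2: d1:3  d2:10  d3:5  d4:3  d5:3  d6:0  d7:0 → peak 10
Electrical panel@3: d1:3  d2:6  d3:9  d4:3  d5:3  d6:0  d7:0 → peak 9
Best is Electrical panel@1, peak 7.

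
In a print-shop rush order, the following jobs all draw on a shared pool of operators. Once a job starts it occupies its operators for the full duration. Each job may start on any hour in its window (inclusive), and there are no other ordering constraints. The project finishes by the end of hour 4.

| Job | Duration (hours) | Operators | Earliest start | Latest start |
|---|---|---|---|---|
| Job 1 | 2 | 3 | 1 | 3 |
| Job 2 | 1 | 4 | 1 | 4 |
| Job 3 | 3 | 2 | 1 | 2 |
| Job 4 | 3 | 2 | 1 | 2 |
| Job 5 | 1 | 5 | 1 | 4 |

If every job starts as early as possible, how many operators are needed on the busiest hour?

16

Early-start schedule: Job 1@1, Job 2@1, Job 3@1, Job 4@1, Job 5@1.
Load per hour: hour 1: 16, hour 2: 7, hour 3: 4, hour 4: 0.
Peak is 16.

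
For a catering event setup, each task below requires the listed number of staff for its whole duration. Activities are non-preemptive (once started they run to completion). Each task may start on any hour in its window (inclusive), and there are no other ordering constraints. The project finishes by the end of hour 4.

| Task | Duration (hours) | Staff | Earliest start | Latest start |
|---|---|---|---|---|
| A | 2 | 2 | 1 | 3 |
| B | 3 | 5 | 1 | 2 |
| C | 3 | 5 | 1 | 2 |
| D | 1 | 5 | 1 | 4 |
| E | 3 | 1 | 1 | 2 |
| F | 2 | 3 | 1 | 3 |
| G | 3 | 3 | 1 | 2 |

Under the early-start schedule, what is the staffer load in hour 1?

24

At early start, hour 1 has: A, B, C, D, E, F, G.
Demand: 2 + 5 + 5 + 5 + 1 + 3 + 3 = 24.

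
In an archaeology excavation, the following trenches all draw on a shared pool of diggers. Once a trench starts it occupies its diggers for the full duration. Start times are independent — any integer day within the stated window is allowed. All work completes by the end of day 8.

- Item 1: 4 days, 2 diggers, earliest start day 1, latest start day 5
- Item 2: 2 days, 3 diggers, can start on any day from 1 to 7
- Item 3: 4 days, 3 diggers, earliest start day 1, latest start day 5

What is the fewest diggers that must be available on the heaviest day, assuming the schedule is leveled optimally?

5

Early-start (Item 1@1, Item 2@1, Item 3@1) gives peak 8: d1:8  d2:8  d3:5  d4:5  d5:0  d6:0  d7:0  d8:0.
Shift Item 3→3.
Schedule Item 1@1, Item 2@1, Item 3@3: d1:5  d2:5  d3:5  d4:5  d5:3  d6:3  d7:0  d8:0 — peak 5.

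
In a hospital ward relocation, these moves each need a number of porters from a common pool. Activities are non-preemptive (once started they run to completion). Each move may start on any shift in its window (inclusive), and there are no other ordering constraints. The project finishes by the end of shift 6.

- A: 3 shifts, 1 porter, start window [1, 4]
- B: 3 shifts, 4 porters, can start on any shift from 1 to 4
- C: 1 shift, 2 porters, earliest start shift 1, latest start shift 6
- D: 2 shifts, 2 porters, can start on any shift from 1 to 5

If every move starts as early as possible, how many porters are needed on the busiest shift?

Early-start schedule: A@1, B@1, C@1, D@1.
Load per shift: shift 1: 9, shift 2: 7, shift 3: 5, shift 4: 0, shift 5: 0, shift 6: 0.
Peak is 9.

9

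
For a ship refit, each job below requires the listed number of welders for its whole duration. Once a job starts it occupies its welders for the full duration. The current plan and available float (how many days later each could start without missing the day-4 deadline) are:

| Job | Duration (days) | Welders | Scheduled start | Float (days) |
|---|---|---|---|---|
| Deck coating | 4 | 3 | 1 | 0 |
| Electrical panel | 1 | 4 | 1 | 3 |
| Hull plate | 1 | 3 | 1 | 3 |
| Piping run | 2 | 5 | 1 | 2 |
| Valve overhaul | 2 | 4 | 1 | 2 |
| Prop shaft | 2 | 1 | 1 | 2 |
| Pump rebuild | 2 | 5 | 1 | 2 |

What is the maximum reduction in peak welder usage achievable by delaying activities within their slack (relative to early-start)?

12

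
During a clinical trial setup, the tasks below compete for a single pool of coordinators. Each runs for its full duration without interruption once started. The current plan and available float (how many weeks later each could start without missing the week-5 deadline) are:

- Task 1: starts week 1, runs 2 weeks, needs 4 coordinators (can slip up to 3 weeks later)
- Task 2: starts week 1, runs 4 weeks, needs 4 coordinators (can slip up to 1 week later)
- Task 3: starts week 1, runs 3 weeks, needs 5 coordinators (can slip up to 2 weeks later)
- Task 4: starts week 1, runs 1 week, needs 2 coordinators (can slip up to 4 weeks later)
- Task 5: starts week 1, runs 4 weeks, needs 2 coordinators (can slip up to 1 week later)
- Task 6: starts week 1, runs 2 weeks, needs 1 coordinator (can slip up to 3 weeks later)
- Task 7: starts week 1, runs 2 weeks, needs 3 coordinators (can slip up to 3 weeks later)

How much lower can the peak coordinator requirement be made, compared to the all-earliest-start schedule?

8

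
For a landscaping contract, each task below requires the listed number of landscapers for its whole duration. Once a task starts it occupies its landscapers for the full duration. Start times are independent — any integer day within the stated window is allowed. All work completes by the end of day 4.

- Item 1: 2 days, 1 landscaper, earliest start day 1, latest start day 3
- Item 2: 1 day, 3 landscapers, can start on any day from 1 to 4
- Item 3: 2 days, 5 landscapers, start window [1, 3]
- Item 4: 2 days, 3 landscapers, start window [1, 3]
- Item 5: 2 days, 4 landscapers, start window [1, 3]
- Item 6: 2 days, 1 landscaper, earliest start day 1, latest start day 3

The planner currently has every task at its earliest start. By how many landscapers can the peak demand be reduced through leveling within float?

Early-start peak: d1:17  d2:14  d3:0  d4:0 ⇒ 17.
Leveled (Item 1@1, Item 2@1, Item 3@1, Item 4@2, Item 5@3, Item 6@3): d1:9  d2:9  d3:8  d4:5 ⇒ 9.
Reduction 17 − 9 = 8.

8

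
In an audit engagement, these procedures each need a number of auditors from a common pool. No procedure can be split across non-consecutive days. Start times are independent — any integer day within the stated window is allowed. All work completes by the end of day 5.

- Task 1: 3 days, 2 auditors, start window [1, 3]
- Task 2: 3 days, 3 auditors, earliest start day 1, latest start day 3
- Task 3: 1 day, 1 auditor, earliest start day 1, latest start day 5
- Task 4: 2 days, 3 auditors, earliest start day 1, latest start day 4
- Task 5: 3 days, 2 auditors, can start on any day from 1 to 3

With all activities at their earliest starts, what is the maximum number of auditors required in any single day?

Early-start schedule: Task 1@1, Task 2@1, Task 3@1, Task 4@1, Task 5@1.
Load per day: day 1: 11, day 2: 10, day 3: 7, day 4: 0, day 5: 0.
Peak is 11.

11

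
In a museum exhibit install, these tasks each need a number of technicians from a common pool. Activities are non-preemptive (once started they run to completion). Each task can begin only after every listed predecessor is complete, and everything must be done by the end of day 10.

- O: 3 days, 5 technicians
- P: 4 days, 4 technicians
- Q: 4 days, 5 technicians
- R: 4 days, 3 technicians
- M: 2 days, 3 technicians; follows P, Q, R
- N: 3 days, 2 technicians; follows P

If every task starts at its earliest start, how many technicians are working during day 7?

At early start, day 7 has: N.
Demand: 2 = 2.

2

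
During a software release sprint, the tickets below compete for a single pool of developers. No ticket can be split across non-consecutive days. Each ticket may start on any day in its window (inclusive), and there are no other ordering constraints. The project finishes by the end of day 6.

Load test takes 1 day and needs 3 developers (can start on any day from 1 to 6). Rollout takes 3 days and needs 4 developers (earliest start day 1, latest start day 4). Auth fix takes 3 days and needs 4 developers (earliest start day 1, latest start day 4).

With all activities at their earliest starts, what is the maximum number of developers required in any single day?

Early-start schedule: Load test@1, Rollout@1, Auth fix@1.
Load per day: day 1: 11, day 2: 8, day 3: 8, day 4: 0, day 5: 0, day 6: 0.
Peak is 11.

11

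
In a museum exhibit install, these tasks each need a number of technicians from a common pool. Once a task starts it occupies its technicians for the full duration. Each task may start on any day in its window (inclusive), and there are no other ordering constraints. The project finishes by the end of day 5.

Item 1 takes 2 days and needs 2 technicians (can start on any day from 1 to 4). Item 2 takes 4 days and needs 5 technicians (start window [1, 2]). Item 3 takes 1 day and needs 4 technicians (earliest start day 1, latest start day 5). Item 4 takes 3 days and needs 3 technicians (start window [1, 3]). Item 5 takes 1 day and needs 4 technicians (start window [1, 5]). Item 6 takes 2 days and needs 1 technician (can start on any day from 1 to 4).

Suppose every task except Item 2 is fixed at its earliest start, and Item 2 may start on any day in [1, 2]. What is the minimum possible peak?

14

Item 2@1: d1:19  d2:11  d3:8  d4:5  d5:0 → peak 19
Item 2@2: d1:14  d2:11  d3:8  d4:5  d5:5 → peak 14
Best is Item 2@2, peak 14.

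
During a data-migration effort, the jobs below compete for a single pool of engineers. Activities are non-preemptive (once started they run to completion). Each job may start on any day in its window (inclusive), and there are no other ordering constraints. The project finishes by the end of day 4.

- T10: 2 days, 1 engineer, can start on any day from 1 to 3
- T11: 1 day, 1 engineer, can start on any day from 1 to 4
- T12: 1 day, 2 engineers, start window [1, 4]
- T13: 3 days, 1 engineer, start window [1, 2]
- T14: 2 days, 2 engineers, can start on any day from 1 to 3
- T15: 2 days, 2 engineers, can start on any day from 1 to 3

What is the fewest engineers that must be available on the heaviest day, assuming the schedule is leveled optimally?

Early-start (T10@1, T11@1, T12@1, T13@1, T14@1, T15@1) gives peak 9: d1:9  d2:6  d3:1  d4:0.
Shift T11→3, T12→4, T15→3.
Schedule T10@1, T11@3, T12@4, T13@1, T14@1, T15@3: d1:4  d2:4  d3:4  d4:4 — peak 4.
Total engineer-days = 16 over 4 days ⇒ peak ≥ ⌈16/4⌉ = 4, so 4 is optimal.

4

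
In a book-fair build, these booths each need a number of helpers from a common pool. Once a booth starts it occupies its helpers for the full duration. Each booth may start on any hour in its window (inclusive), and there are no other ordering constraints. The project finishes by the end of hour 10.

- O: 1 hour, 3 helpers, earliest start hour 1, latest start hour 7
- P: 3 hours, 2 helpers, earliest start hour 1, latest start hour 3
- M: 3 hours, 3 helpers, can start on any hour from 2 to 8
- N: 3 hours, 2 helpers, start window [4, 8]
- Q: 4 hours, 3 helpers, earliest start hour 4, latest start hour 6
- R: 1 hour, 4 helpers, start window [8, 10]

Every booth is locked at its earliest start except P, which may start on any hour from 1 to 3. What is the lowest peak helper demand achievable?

8

P@1: h1:5  h2:5  h3:5  h4:8  h5:5  h6:5  h7:3  h8:4  h9:0  h10:0 → peak 8
P@2: h1:3  h2:5  h3:5  h4:10  h5:5  h6:5  h7:3  h8:4  h9:0  h10:0 → peak 10
P@3: h1:3  h2:3  h3:5  h4:10  h5:7  h6:5  h7:3  h8:4  h9:0  h10:0 → peak 10
Best is P@1, peak 8.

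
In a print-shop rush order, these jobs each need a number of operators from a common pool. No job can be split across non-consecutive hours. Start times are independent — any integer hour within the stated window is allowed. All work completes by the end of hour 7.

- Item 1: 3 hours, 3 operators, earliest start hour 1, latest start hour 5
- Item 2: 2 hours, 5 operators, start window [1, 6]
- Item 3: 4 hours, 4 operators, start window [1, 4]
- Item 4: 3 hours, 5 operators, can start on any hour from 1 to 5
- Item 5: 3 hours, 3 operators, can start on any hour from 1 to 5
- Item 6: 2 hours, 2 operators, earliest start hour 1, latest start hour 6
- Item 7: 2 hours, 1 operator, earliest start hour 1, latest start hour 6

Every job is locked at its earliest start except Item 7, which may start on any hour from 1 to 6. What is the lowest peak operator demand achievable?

Item 7@1: h1:23  h2:23  h3:15  h4:4  h5:0  h6:0  h7:0 → peak 23
Item 7@2: h1:22  h2:23  h3:16  h4:4  h5:0  h6:0  h7:0 → peak 23
Item 7@3: h1:22  h2:22  h3:16  h4:5  h5:0  h6:0  h7:0 → peak 22
Item 7@4: h1:22  h2:22  h3:15  h4:5  h5:1  h6:0  h7:0 → peak 22
Item 7@5: h1:22  h2:22  h3:15  h4:4  h5:1  h6:1  h7:0 → peak 22
Item 7@6: h1:22  h2:22  h3:15  h4:4  h5:0  h6:1  h7:1 → peak 22
Best is Item 7@3, peak 22.

22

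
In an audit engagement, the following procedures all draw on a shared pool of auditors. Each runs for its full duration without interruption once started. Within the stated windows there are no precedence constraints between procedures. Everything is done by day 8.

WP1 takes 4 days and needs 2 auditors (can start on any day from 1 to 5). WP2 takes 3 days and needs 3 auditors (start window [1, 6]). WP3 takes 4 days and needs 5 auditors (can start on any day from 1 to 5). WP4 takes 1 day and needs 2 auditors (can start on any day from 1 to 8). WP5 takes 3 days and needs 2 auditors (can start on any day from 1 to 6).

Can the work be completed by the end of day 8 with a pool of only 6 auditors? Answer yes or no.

The minimum achievable peak is 7; 6 < 7, so no feasible schedule stays within the cap.

no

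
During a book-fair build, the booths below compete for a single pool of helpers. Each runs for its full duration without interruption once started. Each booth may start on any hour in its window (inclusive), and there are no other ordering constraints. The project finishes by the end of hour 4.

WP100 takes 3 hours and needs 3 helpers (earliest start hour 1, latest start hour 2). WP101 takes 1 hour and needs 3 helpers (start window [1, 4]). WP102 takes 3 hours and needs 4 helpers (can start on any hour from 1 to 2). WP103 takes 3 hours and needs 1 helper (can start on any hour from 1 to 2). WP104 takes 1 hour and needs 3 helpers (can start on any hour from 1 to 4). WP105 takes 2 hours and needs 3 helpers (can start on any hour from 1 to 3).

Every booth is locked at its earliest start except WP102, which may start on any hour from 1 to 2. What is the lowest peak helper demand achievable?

13

WP102@1: h1:17  h2:11  h3:8  h4:0 → peak 17
WP102@2: h1:13  h2:11  h3:8  h4:4 → peak 13
Best is WP102@2, peak 13.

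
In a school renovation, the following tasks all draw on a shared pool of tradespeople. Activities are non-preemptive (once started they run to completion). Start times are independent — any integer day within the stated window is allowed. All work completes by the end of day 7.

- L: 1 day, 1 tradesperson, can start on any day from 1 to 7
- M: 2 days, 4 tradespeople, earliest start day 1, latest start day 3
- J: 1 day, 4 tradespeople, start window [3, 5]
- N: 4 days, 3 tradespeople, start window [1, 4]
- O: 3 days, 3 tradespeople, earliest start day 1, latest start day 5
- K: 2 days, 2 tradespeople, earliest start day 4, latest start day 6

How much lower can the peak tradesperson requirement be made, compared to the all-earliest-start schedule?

Early-start peak: d1:11  d2:10  d3:10  d4:5  d5:2  d6:0  d7:0 ⇒ 11.
Leveled (L@1, M@1, J@3, N@2, O@4, K@6): d1:5  d2:7  d3:7  d4:6  d5:6  d6:5  d7:2 ⇒ 7.
Reduction 11 − 7 = 4.

4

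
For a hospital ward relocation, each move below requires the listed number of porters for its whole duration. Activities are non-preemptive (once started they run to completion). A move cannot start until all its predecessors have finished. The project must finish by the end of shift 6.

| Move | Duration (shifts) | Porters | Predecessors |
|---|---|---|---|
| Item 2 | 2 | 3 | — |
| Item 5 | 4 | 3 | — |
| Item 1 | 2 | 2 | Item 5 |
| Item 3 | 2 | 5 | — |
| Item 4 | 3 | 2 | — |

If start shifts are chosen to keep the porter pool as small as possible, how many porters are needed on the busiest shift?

8

Early-start (Item 2@1, Item 5@1, Item 1@5, Item 3@1, Item 4@1) gives peak 13: s1:13  s2:13  s3:5  s4:3  s5:2  s6:2.
Shift Item 3→4.
Schedule Item 2@1, Item 5@1, Item 1@5, Item 3@4, Item 4@1: s1:8  s2:8  s3:5  s4:8  s5:7  s6:2 — peak 8.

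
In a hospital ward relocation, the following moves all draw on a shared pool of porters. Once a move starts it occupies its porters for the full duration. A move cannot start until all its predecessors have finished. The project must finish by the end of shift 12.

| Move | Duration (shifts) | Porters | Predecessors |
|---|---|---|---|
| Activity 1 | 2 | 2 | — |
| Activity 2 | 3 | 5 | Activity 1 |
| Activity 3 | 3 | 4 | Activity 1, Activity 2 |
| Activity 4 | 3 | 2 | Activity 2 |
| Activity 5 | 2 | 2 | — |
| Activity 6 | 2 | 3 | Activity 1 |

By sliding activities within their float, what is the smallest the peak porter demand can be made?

5

Early-start (Activity 1@1, Activity 2@3, Activity 3@6, Activity 4@6, Activity 5@1, Activity 6@3) gives peak 8: s1:4  s2:4  s3:8  s4:8  s5:5  s6:6  s7:6  s8:6  s9:0  s10:0  s11:0  s12:0.
Shift Activity 4→9, Activity 6→9.
Schedule Activity 1@1, Activity 2@3, Activity 3@6, Activity 4@9, Activity 5@1, Activity 6@9: s1:4  s2:4  s3:5  s4:5  s5:5  s6:4  s7:4  s8:4  s9:5  s10:5  s11:2  s12:0 — peak 5.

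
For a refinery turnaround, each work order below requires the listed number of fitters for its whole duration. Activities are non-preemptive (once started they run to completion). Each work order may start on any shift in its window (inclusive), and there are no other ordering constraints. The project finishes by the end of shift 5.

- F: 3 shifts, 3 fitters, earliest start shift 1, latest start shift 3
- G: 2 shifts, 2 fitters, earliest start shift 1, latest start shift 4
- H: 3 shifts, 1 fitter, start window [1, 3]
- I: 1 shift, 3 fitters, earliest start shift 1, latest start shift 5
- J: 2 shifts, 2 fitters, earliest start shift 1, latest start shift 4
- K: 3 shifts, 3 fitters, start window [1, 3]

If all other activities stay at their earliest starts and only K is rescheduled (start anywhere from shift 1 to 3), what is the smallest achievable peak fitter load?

11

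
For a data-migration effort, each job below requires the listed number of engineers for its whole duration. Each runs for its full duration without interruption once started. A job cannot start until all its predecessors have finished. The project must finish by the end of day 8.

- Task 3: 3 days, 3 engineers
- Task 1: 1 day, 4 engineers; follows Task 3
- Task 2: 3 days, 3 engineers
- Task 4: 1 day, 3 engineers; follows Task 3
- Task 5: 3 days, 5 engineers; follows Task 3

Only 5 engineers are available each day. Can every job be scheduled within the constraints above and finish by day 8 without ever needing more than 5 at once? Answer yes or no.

no

The minimum achievable peak is 6; 5 < 6, so no feasible schedule stays within the cap.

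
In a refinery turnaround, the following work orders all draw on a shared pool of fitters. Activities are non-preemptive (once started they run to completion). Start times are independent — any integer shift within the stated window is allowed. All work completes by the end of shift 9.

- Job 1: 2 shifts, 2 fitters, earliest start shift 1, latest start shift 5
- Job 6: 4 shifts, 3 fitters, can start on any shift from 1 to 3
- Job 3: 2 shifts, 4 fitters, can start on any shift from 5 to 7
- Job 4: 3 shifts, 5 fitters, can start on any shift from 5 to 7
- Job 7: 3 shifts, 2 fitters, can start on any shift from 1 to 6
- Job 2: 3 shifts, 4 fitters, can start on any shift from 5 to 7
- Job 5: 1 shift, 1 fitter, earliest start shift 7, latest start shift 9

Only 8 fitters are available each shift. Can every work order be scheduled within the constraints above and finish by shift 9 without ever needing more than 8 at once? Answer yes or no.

The minimum achievable peak is 9; 8 < 9, so no feasible schedule stays within the cap.

no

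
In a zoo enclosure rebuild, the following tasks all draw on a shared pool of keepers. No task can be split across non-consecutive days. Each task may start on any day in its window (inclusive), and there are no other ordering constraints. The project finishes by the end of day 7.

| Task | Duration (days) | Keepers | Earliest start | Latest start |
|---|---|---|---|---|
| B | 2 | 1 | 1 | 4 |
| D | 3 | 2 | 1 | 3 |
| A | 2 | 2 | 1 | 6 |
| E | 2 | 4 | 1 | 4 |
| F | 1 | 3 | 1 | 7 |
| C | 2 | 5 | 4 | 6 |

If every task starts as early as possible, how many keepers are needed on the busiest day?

Early-start schedule: B@1, D@1, A@1, E@1, F@1, C@4.
Load per day: day 1: 12, day 2: 9, day 3: 2, day 4: 5, day 5: 5, day 6: 0, day 7: 0.
Peak is 12.

12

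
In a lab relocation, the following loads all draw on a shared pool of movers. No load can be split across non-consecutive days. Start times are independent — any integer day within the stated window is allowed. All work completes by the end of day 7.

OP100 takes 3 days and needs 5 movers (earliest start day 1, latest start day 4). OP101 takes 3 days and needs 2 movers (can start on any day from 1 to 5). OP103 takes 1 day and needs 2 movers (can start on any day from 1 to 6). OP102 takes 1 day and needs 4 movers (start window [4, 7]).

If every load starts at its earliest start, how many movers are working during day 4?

At early start, day 4 has: OP102.
Demand: 4 = 4.

4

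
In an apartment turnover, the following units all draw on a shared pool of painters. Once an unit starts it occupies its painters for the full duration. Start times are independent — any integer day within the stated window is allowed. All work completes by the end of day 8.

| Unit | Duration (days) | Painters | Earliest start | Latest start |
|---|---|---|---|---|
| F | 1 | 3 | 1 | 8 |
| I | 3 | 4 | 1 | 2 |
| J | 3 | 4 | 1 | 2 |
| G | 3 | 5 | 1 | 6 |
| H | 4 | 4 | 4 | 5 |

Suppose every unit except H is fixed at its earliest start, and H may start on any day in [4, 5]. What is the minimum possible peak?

16

H@4: d1:16  d2:13  d3:13  d4:4  d5:4  d6:4  d7:4  d8:0 → peak 16
H@5: d1:16  d2:13  d3:13  d4:0  d5:4  d6:4  d7:4  d8:4 → peak 16
Best is H@4, peak 16.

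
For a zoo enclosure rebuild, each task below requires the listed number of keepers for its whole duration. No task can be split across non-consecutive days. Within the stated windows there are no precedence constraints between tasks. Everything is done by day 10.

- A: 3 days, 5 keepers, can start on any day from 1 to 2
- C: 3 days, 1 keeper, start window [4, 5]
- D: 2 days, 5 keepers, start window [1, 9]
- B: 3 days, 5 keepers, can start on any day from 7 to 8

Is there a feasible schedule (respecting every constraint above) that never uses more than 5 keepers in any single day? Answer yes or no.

no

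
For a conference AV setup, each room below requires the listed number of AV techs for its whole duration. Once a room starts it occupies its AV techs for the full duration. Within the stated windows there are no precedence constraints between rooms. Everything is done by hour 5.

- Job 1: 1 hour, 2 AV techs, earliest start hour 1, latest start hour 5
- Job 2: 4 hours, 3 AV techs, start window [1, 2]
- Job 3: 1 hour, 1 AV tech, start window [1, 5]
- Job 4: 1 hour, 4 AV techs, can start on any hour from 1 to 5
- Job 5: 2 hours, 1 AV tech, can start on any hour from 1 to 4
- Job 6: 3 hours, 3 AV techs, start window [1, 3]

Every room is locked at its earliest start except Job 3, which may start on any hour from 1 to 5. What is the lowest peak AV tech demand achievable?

Job 3@1: h1:14  h2:7  h3:6  h4:3  h5:0 → peak 14
Job 3@2: h1:13  h2:8  h3:6  h4:3  h5:0 → peak 13
Job 3@3: h1:13  h2:7  h3:7  h4:3  h5:0 → peak 13
Job 3@4: h1:13  h2:7  h3:6  h4:4  h5:0 → peak 13
Job 3@5: h1:13  h2:7  h3:6  h4:3  h5:1 → peak 13
Best is Job 3@2, peak 13.

13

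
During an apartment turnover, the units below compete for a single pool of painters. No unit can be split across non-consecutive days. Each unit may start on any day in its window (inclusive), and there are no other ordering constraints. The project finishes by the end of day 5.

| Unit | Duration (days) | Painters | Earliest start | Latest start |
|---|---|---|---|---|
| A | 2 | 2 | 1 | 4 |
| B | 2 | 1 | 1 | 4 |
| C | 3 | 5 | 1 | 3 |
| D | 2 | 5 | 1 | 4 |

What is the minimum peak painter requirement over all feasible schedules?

7

Early-start (A@1, B@1, C@1, D@1) gives peak 13: d1:13  d2:13  d3:5  d4:0  d5:0.
Shift B→3, D→4.
Schedule A@1, B@3, C@1, D@4: d1:7  d2:7  d3:6  d4:6  d5:5 — peak 7.
Total painter-days = 31 over 5 days ⇒ peak ≥ ⌈31/5⌉ = 7, so 7 is optimal.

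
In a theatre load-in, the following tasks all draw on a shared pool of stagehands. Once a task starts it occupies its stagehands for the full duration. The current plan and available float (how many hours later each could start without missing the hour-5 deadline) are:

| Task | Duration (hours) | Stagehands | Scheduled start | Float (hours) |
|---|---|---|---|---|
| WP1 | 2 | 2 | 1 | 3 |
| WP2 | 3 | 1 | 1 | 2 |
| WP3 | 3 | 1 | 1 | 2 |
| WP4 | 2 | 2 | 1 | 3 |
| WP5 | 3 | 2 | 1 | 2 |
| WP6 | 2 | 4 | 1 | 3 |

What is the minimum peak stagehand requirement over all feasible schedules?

Early-start (WP1@1, WP2@1, WP3@1, WP4@1, WP5@1, WP6@1) gives peak 12: h1:12  h2:12  h3:4  h4:0  h5:0.
Shift WP5→3, WP6→4.
Schedule WP1@1, WP2@1, WP3@1, WP4@1, WP5@3, WP6@4: h1:6  h2:6  h3:4  h4:6  h5:6 — peak 6.
Total stagehand-hours = 28 over 5 hours ⇒ peak ≥ ⌈28/5⌉ = 6, so 6 is optimal.

6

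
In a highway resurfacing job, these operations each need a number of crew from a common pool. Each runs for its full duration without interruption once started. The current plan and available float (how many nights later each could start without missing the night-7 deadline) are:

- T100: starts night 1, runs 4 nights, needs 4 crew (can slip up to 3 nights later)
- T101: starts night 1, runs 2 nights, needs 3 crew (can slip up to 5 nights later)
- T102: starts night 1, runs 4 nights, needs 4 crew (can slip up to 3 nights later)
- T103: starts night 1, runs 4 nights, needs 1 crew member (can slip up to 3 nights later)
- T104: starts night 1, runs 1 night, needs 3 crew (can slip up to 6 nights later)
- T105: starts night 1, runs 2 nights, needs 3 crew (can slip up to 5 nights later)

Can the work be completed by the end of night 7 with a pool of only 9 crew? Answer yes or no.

Schedule T100@1, T101@1, T102@3, T103@1, T104@5, T105@6: n1:8  n2:8  n3:9  n4:9  n5:7  n6:7  n7:3 — peak 9 ≤ 9.

yes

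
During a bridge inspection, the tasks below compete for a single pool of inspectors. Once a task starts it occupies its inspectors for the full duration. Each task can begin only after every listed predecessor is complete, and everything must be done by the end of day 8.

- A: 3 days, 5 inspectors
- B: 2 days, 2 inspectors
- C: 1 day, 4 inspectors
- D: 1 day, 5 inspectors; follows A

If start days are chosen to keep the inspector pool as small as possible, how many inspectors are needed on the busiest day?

5

Early-start (A@1, B@1, C@1, D@4) gives peak 11: d1:11  d2:7  d3:5  d4:5  d5:0  d6:0  d7:0  d8:0.
Shift B→4, C→6, D→7.
Schedule A@1, B@4, C@6, D@7: d1:5  d2:5  d3:5  d4:2  d5:2  d6:4  d7:5  d8:0 — peak 5.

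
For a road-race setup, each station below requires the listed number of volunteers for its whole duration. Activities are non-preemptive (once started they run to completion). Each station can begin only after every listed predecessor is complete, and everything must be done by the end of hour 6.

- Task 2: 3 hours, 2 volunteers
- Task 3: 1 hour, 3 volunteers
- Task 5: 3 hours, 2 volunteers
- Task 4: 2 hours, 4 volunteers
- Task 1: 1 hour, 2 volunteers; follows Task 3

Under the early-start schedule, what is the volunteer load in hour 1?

11

At early start, hour 1 has: Task 2, Task 3, Task 5, Task 4.
Demand: 2 + 3 + 2 + 4 = 11.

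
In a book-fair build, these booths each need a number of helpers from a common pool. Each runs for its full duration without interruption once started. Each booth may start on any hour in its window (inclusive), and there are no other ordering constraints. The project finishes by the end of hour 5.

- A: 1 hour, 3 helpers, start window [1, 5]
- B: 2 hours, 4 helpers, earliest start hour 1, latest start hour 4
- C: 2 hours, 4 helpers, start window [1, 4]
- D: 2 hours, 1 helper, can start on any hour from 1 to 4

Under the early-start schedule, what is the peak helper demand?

12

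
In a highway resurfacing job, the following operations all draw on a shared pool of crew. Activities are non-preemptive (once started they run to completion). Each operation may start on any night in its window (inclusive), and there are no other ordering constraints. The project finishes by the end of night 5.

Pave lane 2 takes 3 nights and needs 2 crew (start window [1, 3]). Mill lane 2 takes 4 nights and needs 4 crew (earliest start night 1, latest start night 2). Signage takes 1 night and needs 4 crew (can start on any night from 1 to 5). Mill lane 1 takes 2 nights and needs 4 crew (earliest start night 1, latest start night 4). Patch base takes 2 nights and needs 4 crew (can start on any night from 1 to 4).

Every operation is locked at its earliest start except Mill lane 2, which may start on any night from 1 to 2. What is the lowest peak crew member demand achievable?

14

Mill lane 2@1: n1:18  n2:14  n3:6  n4:4  n5:0 → peak 18
Mill lane 2@2: n1:14  n2:14  n3:6  n4:4  n5:4 → peak 14
Best is Mill lane 2@2, peak 14.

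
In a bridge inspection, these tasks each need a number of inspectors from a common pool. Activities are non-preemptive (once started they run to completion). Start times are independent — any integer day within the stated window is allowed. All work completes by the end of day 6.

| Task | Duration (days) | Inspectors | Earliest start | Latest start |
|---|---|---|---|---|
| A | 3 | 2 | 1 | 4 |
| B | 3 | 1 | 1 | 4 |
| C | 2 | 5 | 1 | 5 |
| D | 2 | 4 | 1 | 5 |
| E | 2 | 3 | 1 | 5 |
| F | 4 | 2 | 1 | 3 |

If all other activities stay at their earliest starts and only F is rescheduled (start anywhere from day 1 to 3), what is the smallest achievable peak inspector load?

15

F@1: d1:17  d2:17  d3:5  d4:2  d5:0  d6:0 → peak 17
F@2: d1:15  d2:17  d3:5  d4:2  d5:2  d6:0 → peak 17
F@3: d1:15  d2:15  d3:5  d4:2  d5:2  d6:2 → peak 15
Best is F@3, peak 15.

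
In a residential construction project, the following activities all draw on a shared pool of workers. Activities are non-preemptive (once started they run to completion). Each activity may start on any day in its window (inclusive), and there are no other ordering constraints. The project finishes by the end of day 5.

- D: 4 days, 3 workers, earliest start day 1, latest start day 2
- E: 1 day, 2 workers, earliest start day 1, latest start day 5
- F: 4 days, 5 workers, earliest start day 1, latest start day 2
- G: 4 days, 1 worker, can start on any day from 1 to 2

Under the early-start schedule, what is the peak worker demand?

11

Early-start schedule: D@1, E@1, F@1, G@1.
Load per day: day 1: 11, day 2: 9, day 3: 9, day 4: 9, day 5: 0.
Peak is 11.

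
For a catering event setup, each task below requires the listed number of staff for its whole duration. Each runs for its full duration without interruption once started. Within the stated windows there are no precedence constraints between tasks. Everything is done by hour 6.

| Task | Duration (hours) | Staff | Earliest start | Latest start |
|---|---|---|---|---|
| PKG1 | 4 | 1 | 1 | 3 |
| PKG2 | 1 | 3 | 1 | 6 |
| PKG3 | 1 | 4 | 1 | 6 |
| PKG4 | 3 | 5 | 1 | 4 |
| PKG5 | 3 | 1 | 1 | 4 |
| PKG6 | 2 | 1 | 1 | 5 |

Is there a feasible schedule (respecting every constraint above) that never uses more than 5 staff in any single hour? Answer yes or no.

Total staffer-hours = 31; over 6 hours the average is 31/6 > 5, so some hour must exceed 5.

no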